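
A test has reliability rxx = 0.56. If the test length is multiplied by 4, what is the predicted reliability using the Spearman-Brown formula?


r_new = (n * rxx) / (1 + (n-1) * rxx)
r_new = (4 * 0.56) / (1 + 3 * 0.56)
r_new = 2.24 / 2.68
r_new = 0.8358

0.8358


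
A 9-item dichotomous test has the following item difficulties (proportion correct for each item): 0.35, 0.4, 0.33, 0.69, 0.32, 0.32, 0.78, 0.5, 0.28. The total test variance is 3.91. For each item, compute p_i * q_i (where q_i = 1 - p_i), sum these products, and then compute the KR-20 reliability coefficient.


For each item, compute p_i * q_i:
  Item 1: 0.35 * 0.65 = 0.2275
  Item 2: 0.4 * 0.6 = 0.24
  Item 3: 0.33 * 0.67 = 0.2211
  Item 4: 0.69 * 0.31 = 0.2139
  Item 5: 0.32 * 0.68 = 0.2176
  Item 6: 0.32 * 0.68 = 0.2176
  Item 7: 0.78 * 0.22 = 0.1716
  Item 8: 0.5 * 0.5 = 0.25
  Item 9: 0.28 * 0.72 = 0.2016
Sum(p_i * q_i) = 0.2275 + 0.24 + 0.2211 + 0.2139 + 0.2176 + 0.2176 + 0.1716 + 0.25 + 0.2016 = 1.9609
KR-20 = (k/(k-1)) * (1 - Sum(p_i*q_i) / Var_total)
= (9/8) * (1 - 1.9609/3.91)
= 1.125 * 0.4985
KR-20 = 0.5608

0.5608


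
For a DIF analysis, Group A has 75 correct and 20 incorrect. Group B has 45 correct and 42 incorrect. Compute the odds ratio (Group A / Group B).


Odds_A = 75/20 = 3.75
Odds_B = 45/42 = 1.0714
OR = Odds_A / Odds_B = 3.75 / 1.0714
Exactly, OR = (75 * 42) / (20 * 45) = 3150 / 900
OR = 3.5

3.5


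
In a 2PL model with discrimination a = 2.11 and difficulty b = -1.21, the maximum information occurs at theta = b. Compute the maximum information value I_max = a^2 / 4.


For 2PL, max info at theta = b = -1.21
I_max = a^2 / 4 = 2.11^2 / 4
= 4.4521 / 4
I_max = 1.113

1.113


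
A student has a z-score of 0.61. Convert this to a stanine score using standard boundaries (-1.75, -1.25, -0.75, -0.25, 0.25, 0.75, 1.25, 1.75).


Stanine boundaries: [-1.75, -1.25, -0.75, -0.25, 0.25, 0.75, 1.25, 1.75]
z = 0.61
Check each boundary:
  z >= -1.75 -> could be stanine 2
  z >= -1.25 -> could be stanine 3
  z >= -0.75 -> could be stanine 4
  z >= -0.25 -> could be stanine 5
  z >= 0.25 -> could be stanine 6
  z < 0.75
  z < 1.25
  z < 1.75
Highest qualifying boundary gives stanine = 6

6


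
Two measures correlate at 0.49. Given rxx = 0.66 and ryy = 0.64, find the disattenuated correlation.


r_corrected = rxy / sqrt(rxx * ryy)
= 0.49 / sqrt(0.66 * 0.64)
= 0.49 / sqrt(0.4224)
= 0.49 / 0.649923
r_corrected = 0.7539

0.7539


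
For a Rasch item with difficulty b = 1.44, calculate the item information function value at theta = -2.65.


P = 1/(1+exp(-(-2.65-1.44))) = 0.0165
I = P*(1-P) = 0.0165 * 0.9835
I = 0.0162

0.0162


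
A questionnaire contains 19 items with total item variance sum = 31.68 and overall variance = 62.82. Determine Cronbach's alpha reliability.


alpha = (k/(k-1)) * (1 - sum(si^2)/s_total^2)
= (19/18) * (1 - 31.68/62.82)
alpha = 0.5232

0.5232


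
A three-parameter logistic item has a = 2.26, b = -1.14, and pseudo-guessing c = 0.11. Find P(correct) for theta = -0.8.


logit = 2.26*(-0.8 - -1.14) = 0.7684
P* = 1/(1 + exp(-0.7684)) = 0.6832
P = 0.11 + (1 - 0.11) * 0.6832
P = 0.718

0.718


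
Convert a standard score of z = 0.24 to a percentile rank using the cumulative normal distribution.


CDF(z) = 0.5 * (1 + erf(z/sqrt(2)))
erf(0.1697) = 0.1897
CDF = 0.5948
Percentile rank = 0.5948 * 100 = 59.48

59.48


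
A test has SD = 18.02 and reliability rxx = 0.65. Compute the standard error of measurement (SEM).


SEM = SD * sqrt(1 - rxx)
SEM = 18.02 * sqrt(1 - 0.65)
SEM = 18.02 * sqrt(0.35) = 18.02 * 0.591608
SEM = 10.6608

10.6608


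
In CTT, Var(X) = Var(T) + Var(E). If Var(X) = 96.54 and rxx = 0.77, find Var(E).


var_true = rxx * var_obs = 0.77 * 96.54 = 74.3358
var_error = var_obs - var_true
var_error = 96.54 - 74.3358
var_error = 22.2042

22.2042


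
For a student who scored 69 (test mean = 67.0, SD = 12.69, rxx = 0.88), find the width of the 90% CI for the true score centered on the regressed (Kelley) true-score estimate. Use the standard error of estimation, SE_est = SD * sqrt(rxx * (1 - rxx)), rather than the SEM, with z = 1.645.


True score estimate = 0.88*69 + 0.12*67.0 = 68.76
SE_est = SD * sqrt(rxx * (1 - rxx)) = 12.69 * sqrt(0.88 * 0.12) = 12.69 * sqrt(0.1056) = 4.123762
CI = T_est +/- z * SE_est, so width = 2 * z * SE_est = 2 * 1.645 * 4.123762
Width = 13.5672

13.5672


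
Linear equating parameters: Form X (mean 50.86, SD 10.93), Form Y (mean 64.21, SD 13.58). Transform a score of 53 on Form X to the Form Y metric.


slope = SD_Y / SD_X = 13.58 / 10.93 ~ 1.2425
intercept = mean_Y - slope * mean_X = 64.21 - (13.58 / 10.93) * 50.86 ~ 1.0189
Y = slope * X + intercept. To avoid rounding drift from the rounded slope/intercept, evaluate the equivalent form Y = mean_Y + SD_Y * (X - mean_X) / SD_X at full precision:
Y = 64.21 + 13.58 * (53 - 50.86) / 10.93
Y = 64.21 + 13.58 * 2.14 / 10.93
Y = 64.21 + 29.0612 / 10.93
Y = 64.21 + 2.6588
Y = 66.8688

66.8688


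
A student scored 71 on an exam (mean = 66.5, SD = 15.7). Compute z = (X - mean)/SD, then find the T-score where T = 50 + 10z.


z = (X - mean) / SD = (71 - 66.5) / 15.7
z = 4.5 / 15.7
z = 0.2866
T-score = T = 50 + 10z
Carry z at full precision (z = 4.5 / 15.7) into the conversion:
T-score = 50 + 10 * (4.5 / 15.7) = 50 + 45 / 15.7
T-score = 50 + 2.8662
T-score = 52.8662

52.8662


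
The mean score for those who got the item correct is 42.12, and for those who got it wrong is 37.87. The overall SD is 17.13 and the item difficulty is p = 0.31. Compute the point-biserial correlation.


q = 1 - p = 0.69
rpb = ((M1 - M0) / SD) * sqrt(p * q)
rpb = ((42.12 - 37.87) / 17.13) * sqrt(0.31 * 0.69)
rpb = 0.1147

0.1147


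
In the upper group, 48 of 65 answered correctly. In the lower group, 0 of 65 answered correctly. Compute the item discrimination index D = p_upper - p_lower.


p_upper = 48/65 = 0.7385
p_lower = 0/65 = 0.0
D = 0.7385 - 0.0 = 0.7385

0.7385


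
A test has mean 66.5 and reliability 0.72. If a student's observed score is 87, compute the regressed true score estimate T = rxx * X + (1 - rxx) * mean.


T_est = rxx * X + (1 - rxx) * mean
T_est = 0.72 * 87 + 0.28 * 66.5
T_est = 62.64 + 18.62
T_est = 81.26

81.26


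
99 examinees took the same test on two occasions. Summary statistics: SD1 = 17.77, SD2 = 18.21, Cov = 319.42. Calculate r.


r = cov(X,Y) / (SD_X * SD_Y)
r = 319.42 / (17.77 * 18.21)
r = 319.42 / 323.5917
r = 0.9871

0.9871


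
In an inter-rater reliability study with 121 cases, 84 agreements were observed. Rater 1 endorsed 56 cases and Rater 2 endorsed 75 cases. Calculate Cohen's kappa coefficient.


P_o = 84/121 = 0.694215
P_e = (56*75 + 65*46) / 14641 = 0.491087
kappa = (P_o - P_e) / (1 - P_e)
kappa = (0.694215 - 0.491087) / (1 - 0.491087)
kappa = 0.3991

0.3991


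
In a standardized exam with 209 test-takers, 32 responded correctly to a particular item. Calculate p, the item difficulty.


Item difficulty p = number correct / total examinees
p = 32 / 209
p = 0.1531

0.1531


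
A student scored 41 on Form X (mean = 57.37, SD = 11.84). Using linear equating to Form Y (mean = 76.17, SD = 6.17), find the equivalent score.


slope = SD_Y / SD_X = 6.17 / 11.84 ~ 0.5211
intercept = mean_Y - slope * mean_X = 76.17 - (6.17 / 11.84) * 57.37 ~ 46.2736
Y = slope * X + intercept. To avoid rounding drift from the rounded slope/intercept, evaluate the equivalent form Y = mean_Y + SD_Y * (X - mean_X) / SD_X at full precision:
Y = 76.17 + 6.17 * (41 - 57.37) / 11.84
Y = 76.17 - 6.17 * 16.37 / 11.84
Y = 76.17 - 101.0029 / 11.84
Y = 76.17 - 8.5307
Y = 67.6393

67.6393


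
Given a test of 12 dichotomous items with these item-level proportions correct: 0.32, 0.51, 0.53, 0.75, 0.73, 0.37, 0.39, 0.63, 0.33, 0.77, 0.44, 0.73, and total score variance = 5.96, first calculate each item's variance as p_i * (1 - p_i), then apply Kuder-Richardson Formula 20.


For each item, compute p_i * q_i:
  Item 1: 0.32 * 0.68 = 0.2176
  Item 2: 0.51 * 0.49 = 0.2499
  Item 3: 0.53 * 0.47 = 0.2491
  Item 4: 0.75 * 0.25 = 0.1875
  Item 5: 0.73 * 0.27 = 0.1971
  Item 6: 0.37 * 0.63 = 0.2331
  Item 7: 0.39 * 0.61 = 0.2379
  Item 8: 0.63 * 0.37 = 0.2331
  Item 9: 0.33 * 0.67 = 0.2211
  Item 10: 0.77 * 0.23 = 0.1771
  Item 11: 0.44 * 0.56 = 0.2464
  Item 12: 0.73 * 0.27 = 0.1971
Sum(p_i * q_i) = 0.2176 + 0.2499 + 0.2491 + 0.1875 + 0.1971 + 0.2331 + 0.2379 + 0.2331 + 0.2211 + 0.1771 + 0.2464 + 0.1971 = 2.647
KR-20 = (k/(k-1)) * (1 - Sum(p_i*q_i) / Var_total)
= (12/11) * (1 - 2.647/5.96)
= 1.0909 * 0.5559
KR-20 = 0.6064

0.6064


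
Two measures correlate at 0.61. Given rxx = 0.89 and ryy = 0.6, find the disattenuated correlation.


r_corrected = rxy / sqrt(rxx * ryy)
= 0.61 / sqrt(0.89 * 0.6)
= 0.61 / sqrt(0.534)
= 0.61 / 0.730753
r_corrected = 0.8348

0.8348


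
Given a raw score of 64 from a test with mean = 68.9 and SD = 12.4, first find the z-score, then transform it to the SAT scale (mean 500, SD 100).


z = (X - mean) / SD = (64 - 68.9) / 12.4
z = -4.9 / 12.4
z = -0.3952
SAT-scale = SAT = 500 + 100z
Carry z at full precision (z = -4.9 / 12.4) into the conversion:
SAT-scale = 500 + 100 * (-4.9 / 12.4) = 500 + -490 / 12.4
SAT-scale = 500 + -39.5161
SAT-scale = 460.4839

460.4839


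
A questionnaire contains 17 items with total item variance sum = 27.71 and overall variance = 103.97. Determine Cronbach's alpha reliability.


alpha = (k/(k-1)) * (1 - sum(si^2)/s_total^2)
= (17/16) * (1 - 27.71/103.97)
alpha = 0.7793

0.7793


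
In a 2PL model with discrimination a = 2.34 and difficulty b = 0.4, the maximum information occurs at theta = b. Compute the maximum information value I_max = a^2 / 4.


For 2PL, max info at theta = b = 0.4
I_max = a^2 / 4 = 2.34^2 / 4
= 5.4756 / 4
I_max = 1.3689

1.3689


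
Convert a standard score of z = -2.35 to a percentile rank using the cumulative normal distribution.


CDF(z) = 0.5 * (1 + erf(z/sqrt(2)))
erf(-1.6617) = -0.9812
CDF = 0.0094
Percentile rank = 0.0094 * 100 = 0.94

0.94


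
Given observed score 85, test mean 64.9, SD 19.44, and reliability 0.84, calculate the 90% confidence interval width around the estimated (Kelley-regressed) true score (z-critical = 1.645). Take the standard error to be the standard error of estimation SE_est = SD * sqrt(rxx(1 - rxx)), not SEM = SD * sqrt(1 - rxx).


True score estimate = 0.84*85 + 0.16*64.9 = 81.784
SE_est = SD * sqrt(rxx * (1 - rxx)) = 19.44 * sqrt(0.84 * 0.16) = 19.44 * sqrt(0.1344) = 7.126822
CI = T_est +/- z * SE_est, so width = 2 * z * SE_est = 2 * 1.645 * 7.126822
Width = 23.4472

23.4472


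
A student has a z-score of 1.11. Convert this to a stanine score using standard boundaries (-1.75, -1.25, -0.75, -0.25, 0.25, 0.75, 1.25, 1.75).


Stanine boundaries: [-1.75, -1.25, -0.75, -0.25, 0.25, 0.75, 1.25, 1.75]
z = 1.11
Check each boundary:
  z >= -1.75 -> could be stanine 2
  z >= -1.25 -> could be stanine 3
  z >= -0.75 -> could be stanine 4
  z >= -0.25 -> could be stanine 5
  z >= 0.25 -> could be stanine 6
  z >= 0.75 -> could be stanine 7
  z < 1.25
  z < 1.75
Highest qualifying boundary gives stanine = 7

7


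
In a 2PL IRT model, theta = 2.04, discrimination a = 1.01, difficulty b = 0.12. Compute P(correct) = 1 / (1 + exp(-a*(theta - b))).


a*(theta - b) = 1.01 * (2.04 - 0.12) = 1.9392
exp(-1.9392) = 0.1438
P = 1 / (1 + 0.1438)
P = 0.8743

0.8743


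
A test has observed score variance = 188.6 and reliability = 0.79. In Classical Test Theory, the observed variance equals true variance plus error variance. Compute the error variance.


var_true = rxx * var_obs = 0.79 * 188.6 = 148.994
var_error = var_obs - var_true
var_error = 188.6 - 148.994
var_error = 39.606

39.606


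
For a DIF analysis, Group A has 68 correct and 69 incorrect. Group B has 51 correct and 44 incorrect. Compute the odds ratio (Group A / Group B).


Odds_A = 68/69 = 0.9855
Odds_B = 51/44 = 1.1591
OR = Odds_A / Odds_B = 0.9855 / 1.1591
Exactly, OR = (68 * 44) / (69 * 51) = 2992 / 3519
OR = 0.8502

0.8502


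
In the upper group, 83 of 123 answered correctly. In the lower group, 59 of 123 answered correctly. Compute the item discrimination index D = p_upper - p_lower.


p_upper = 83/123 = 0.6748
p_lower = 59/123 = 0.4797
D = 0.6748 - 0.4797 = 0.1951

0.1951


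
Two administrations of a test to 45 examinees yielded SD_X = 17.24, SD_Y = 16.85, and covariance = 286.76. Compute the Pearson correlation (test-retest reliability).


r = cov(X,Y) / (SD_X * SD_Y)
r = 286.76 / (17.24 * 16.85)
r = 286.76 / 290.494
r = 0.9871

0.9871


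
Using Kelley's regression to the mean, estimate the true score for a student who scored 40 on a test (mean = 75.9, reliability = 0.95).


T_est = rxx * X + (1 - rxx) * mean
T_est = 0.95 * 40 + 0.05 * 75.9
T_est = 38.0 + 3.795
T_est = 41.795

41.795


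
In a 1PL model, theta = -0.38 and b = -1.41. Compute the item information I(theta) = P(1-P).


P = 1/(1+exp(-(-0.38--1.41))) = 0.7369
I = P*(1-P) = 0.7369 * 0.2631
I = 0.1939

0.1939


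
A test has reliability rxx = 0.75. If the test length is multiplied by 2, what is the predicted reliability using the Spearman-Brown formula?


r_new = (n * rxx) / (1 + (n-1) * rxx)
r_new = (2 * 0.75) / (1 + 1 * 0.75)
r_new = 1.5 / 1.75
r_new = 0.8571

0.8571


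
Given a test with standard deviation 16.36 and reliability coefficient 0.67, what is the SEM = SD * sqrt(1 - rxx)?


SEM = SD * sqrt(1 - rxx)
SEM = 16.36 * sqrt(1 - 0.67)
SEM = 16.36 * sqrt(0.33) = 16.36 * 0.574456
SEM = 9.3981

9.3981


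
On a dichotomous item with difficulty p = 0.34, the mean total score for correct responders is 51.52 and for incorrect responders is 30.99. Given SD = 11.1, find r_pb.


q = 1 - p = 0.66
rpb = ((M1 - M0) / SD) * sqrt(p * q)
rpb = ((51.52 - 30.99) / 11.1) * sqrt(0.34 * 0.66)
rpb = 0.8761

0.8761


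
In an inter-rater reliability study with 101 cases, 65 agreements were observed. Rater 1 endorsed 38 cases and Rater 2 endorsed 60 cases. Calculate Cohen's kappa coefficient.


P_o = 65/101 = 0.643564
P_e = (38*60 + 63*41) / 10201 = 0.476718
kappa = (P_o - P_e) / (1 - P_e)
kappa = (0.643564 - 0.476718) / (1 - 0.476718)
kappa = 0.3188

0.3188


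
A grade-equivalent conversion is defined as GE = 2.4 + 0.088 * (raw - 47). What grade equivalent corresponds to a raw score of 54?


raw - median = 54 - 47 = 7
slope * diff = 0.088 * 7 = 0.616
GE = 2.4 + 0.616
GE = 3.016

3.016


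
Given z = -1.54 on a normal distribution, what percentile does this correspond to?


CDF(z) = 0.5 * (1 + erf(z/sqrt(2)))
erf(-1.0889) = -0.8764
CDF = 0.0618
Percentile rank = 0.0618 * 100 = 6.18

6.18


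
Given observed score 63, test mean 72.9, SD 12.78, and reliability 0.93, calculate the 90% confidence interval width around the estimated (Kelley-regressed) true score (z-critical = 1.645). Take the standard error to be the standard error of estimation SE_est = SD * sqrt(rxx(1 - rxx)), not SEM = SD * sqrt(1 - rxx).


True score estimate = 0.93*63 + 0.07*72.9 = 63.693
SE_est = SD * sqrt(rxx * (1 - rxx)) = 12.78 * sqrt(0.93 * 0.07) = 12.78 * sqrt(0.0651) = 3.260779
CI = T_est +/- z * SE_est, so width = 2 * z * SE_est = 2 * 1.645 * 3.260779
Width = 10.728

10.728


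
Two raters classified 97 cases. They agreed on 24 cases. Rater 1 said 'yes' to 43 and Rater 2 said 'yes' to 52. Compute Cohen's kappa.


P_o = 24/97 = 0.247423
P_e = (43*52 + 54*45) / 9409 = 0.495908
kappa = (P_o - P_e) / (1 - P_e)
kappa = (0.247423 - 0.495908) / (1 - 0.495908)
kappa = -0.4929

-0.4929


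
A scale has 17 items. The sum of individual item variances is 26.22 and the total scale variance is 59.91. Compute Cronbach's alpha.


alpha = (k/(k-1)) * (1 - sum(si^2)/s_total^2)
= (17/16) * (1 - 26.22/59.91)
alpha = 0.5975

0.5975


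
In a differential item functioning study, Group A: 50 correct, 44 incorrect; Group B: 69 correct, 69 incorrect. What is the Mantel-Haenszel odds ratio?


Odds_A = 50/44 = 1.1364
Odds_B = 69/69 = 1.0
OR = Odds_A / Odds_B = 1.1364 / 1.0
Exactly, OR = (50 * 69) / (44 * 69) = 3450 / 3036
OR = 1.1364

1.1364


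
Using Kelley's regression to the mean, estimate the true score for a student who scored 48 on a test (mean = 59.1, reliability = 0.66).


T_est = rxx * X + (1 - rxx) * mean
T_est = 0.66 * 48 + 0.34 * 59.1
T_est = 31.68 + 20.094
T_est = 51.774

51.774


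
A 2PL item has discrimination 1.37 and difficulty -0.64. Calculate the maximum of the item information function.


For 2PL, max info at theta = b = -0.64
I_max = a^2 / 4 = 1.37^2 / 4
= 1.8769 / 4
I_max = 0.4692

0.4692


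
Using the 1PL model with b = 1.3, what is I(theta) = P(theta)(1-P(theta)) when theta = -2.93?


P = 1/(1+exp(-(-2.93-1.3))) = 0.0143
I = P*(1-P) = 0.0143 * 0.9857
I = 0.0141

0.0141


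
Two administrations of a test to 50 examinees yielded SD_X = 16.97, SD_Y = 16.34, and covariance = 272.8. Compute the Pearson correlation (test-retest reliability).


r = cov(X,Y) / (SD_X * SD_Y)
r = 272.8 / (16.97 * 16.34)
r = 272.8 / 277.2898
r = 0.9838

0.9838


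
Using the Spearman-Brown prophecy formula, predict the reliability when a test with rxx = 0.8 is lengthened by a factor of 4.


r_new = (n * rxx) / (1 + (n-1) * rxx)
r_new = (4 * 0.8) / (1 + 3 * 0.8)
r_new = 3.2 / 3.4
r_new = 0.9412

0.9412


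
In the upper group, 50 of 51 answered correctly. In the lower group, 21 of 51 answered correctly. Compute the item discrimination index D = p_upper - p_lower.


p_upper = 50/51 = 0.9804
p_lower = 21/51 = 0.4118
D = 0.9804 - 0.4118 = 0.5686

0.5686


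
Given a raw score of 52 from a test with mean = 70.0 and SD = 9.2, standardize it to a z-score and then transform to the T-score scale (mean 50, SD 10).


z = (X - mean) / SD = (52 - 70.0) / 9.2
z = -18.0 / 9.2
z = -1.9565
T-score = T = 50 + 10z
Carry z at full precision (z = -18.0 / 9.2) into the conversion:
T-score = 50 + 10 * (-18.0 / 9.2) = 50 + -180 / 9.2
T-score = 50 + -19.5652
T-score = 30.4348

30.4348


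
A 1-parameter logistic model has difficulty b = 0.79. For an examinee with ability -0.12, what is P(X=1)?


theta - b = -0.12 - 0.79 = -0.91
exp(-(theta - b)) = exp(0.91) = 2.4843
P = 1 / (1 + 2.4843)
P = 0.287

0.287


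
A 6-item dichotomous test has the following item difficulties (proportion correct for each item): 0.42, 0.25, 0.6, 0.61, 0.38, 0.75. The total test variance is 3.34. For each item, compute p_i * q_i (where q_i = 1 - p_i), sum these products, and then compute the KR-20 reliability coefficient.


For each item, compute p_i * q_i:
  Item 1: 0.42 * 0.58 = 0.2436
  Item 2: 0.25 * 0.75 = 0.1875
  Item 3: 0.6 * 0.4 = 0.24
  Item 4: 0.61 * 0.39 = 0.2379
  Item 5: 0.38 * 0.62 = 0.2356
  Item 6: 0.75 * 0.25 = 0.1875
Sum(p_i * q_i) = 0.2436 + 0.1875 + 0.24 + 0.2379 + 0.2356 + 0.1875 = 1.3321
KR-20 = (k/(k-1)) * (1 - Sum(p_i*q_i) / Var_total)
= (6/5) * (1 - 1.3321/3.34)
= 1.2 * 0.6012
KR-20 = 0.7214

0.7214


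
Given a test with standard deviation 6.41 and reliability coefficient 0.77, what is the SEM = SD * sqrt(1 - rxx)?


SEM = SD * sqrt(1 - rxx)
SEM = 6.41 * sqrt(1 - 0.77)
SEM = 6.41 * sqrt(0.23) = 6.41 * 0.479583
SEM = 3.0741

3.0741


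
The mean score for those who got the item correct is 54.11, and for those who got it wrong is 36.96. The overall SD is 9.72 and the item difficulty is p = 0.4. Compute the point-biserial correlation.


q = 1 - p = 0.6
rpb = ((M1 - M0) / SD) * sqrt(p * q)
rpb = ((54.11 - 36.96) / 9.72) * sqrt(0.4 * 0.6)
rpb = 0.8644

0.8644


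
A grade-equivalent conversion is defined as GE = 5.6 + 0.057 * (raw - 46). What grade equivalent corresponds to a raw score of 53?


raw - median = 53 - 46 = 7
slope * diff = 0.057 * 7 = 0.399
GE = 5.6 + 0.399
GE = 5.999

5.999


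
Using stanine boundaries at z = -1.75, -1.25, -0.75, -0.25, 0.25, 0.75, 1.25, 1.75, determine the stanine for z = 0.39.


Stanine boundaries: [-1.75, -1.25, -0.75, -0.25, 0.25, 0.75, 1.25, 1.75]
z = 0.39
Check each boundary:
  z >= -1.75 -> could be stanine 2
  z >= -1.25 -> could be stanine 3
  z >= -0.75 -> could be stanine 4
  z >= -0.25 -> could be stanine 5
  z >= 0.25 -> could be stanine 6
  z < 0.75
  z < 1.25
  z < 1.75
Highest qualifying boundary gives stanine = 6

6


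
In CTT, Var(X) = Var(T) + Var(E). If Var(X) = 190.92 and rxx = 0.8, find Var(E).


var_true = rxx * var_obs = 0.8 * 190.92 = 152.736
var_error = var_obs - var_true
var_error = 190.92 - 152.736
var_error = 38.184

38.184


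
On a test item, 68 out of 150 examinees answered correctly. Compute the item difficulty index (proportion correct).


Item difficulty p = number correct / total examinees
p = 68 / 150
p = 0.4533

0.4533


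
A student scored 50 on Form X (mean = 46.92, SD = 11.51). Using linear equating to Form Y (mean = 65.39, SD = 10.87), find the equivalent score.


slope = SD_Y / SD_X = 10.87 / 11.51 ~ 0.9444
intercept = mean_Y - slope * mean_X = 65.39 - (10.87 / 11.51) * 46.92 ~ 21.0789
Y = slope * X + intercept. To avoid rounding drift from the rounded slope/intercept, evaluate the equivalent form Y = mean_Y + SD_Y * (X - mean_X) / SD_X at full precision:
Y = 65.39 + 10.87 * (50 - 46.92) / 11.51
Y = 65.39 + 10.87 * 3.08 / 11.51
Y = 65.39 + 33.4796 / 11.51
Y = 65.39 + 2.9087
Y = 68.2987

68.2987


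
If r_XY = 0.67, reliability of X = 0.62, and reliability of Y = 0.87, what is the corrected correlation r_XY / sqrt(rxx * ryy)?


r_corrected = rxy / sqrt(rxx * ryy)
= 0.67 / sqrt(0.62 * 0.87)
= 0.67 / sqrt(0.5394)
= 0.67 / 0.734439
r_corrected = 0.9123

0.9123


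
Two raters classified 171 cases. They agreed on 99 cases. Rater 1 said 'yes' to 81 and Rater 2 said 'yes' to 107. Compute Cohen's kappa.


P_o = 99/171 = 0.578947
P_e = (81*107 + 90*64) / 29241 = 0.493383
kappa = (P_o - P_e) / (1 - P_e)
kappa = (0.578947 - 0.493383) / (1 - 0.493383)
kappa = 0.1689

0.1689


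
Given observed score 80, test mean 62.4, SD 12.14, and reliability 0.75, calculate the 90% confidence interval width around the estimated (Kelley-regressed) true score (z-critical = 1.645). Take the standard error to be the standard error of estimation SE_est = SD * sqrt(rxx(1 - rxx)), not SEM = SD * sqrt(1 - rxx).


True score estimate = 0.75*80 + 0.25*62.4 = 75.6
SE_est = SD * sqrt(rxx * (1 - rxx)) = 12.14 * sqrt(0.75 * 0.25) = 12.14 * sqrt(0.1875) = 5.256774
CI = T_est +/- z * SE_est, so width = 2 * z * SE_est = 2 * 1.645 * 5.256774
Width = 17.2948

17.2948


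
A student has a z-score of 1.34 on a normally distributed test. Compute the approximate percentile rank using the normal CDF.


CDF(z) = 0.5 * (1 + erf(z/sqrt(2)))
erf(0.9475) = 0.8198
CDF = 0.9099
Percentile rank = 0.9099 * 100 = 90.99

90.99


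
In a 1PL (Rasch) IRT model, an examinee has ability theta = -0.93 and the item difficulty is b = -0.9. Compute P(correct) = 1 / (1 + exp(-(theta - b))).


theta - b = -0.93 - -0.9 = -0.03
exp(-(theta - b)) = exp(0.03) = 1.0305
P = 1 / (1 + 1.0305)
P = 0.4925

0.4925


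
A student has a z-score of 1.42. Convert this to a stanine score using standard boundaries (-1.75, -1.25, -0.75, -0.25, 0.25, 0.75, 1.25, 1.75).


Stanine boundaries: [-1.75, -1.25, -0.75, -0.25, 0.25, 0.75, 1.25, 1.75]
z = 1.42
Check each boundary:
  z >= -1.75 -> could be stanine 2
  z >= -1.25 -> could be stanine 3
  z >= -0.75 -> could be stanine 4
  z >= -0.25 -> could be stanine 5
  z >= 0.25 -> could be stanine 6
  z >= 0.75 -> could be stanine 7
  z >= 1.25 -> could be stanine 8
  z < 1.75
Highest qualifying boundary gives stanine = 8

8


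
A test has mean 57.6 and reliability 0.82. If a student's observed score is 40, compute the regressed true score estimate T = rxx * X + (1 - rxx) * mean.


T_est = rxx * X + (1 - rxx) * mean
T_est = 0.82 * 40 + 0.18 * 57.6
T_est = 32.8 + 10.368
T_est = 43.168

43.168


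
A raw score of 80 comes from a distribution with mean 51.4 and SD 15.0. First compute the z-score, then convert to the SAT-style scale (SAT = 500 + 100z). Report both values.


z = (X - mean) / SD = (80 - 51.4) / 15.0
z = 28.6 / 15.0
z = 1.9067
SAT-scale = SAT = 500 + 100z
Carry z at full precision (z = 28.6 / 15.0) into the conversion:
SAT-scale = 500 + 100 * (28.6 / 15.0) = 500 + 2860 / 15.0
SAT-scale = 500 + 190.6667
SAT-scale = 690.6667

690.6667


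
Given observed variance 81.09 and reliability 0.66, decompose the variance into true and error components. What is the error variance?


var_true = rxx * var_obs = 0.66 * 81.09 = 53.5194
var_error = var_obs - var_true
var_error = 81.09 - 53.5194
var_error = 27.5706

27.5706


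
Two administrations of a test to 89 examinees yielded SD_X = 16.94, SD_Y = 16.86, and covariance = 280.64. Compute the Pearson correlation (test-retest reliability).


r = cov(X,Y) / (SD_X * SD_Y)
r = 280.64 / (16.94 * 16.86)
r = 280.64 / 285.6084
r = 0.9826

0.9826


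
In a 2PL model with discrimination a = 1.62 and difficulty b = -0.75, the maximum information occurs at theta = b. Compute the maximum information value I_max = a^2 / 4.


For 2PL, max info at theta = b = -0.75
I_max = a^2 / 4 = 1.62^2 / 4
= 2.6244 / 4
I_max = 0.6561

0.6561


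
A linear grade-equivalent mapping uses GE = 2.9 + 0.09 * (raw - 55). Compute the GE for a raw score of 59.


raw - median = 59 - 55 = 4
slope * diff = 0.09 * 4 = 0.36
GE = 2.9 + 0.36
GE = 3.26

3.26


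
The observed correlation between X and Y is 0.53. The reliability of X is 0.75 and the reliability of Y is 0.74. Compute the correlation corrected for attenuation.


r_corrected = rxy / sqrt(rxx * ryy)
= 0.53 / sqrt(0.75 * 0.74)
= 0.53 / sqrt(0.555)
= 0.53 / 0.744983
r_corrected = 0.7114

0.7114


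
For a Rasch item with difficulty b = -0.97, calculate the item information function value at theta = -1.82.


P = 1/(1+exp(-(-1.82--0.97))) = 0.2994
I = P*(1-P) = 0.2994 * 0.7006
I = 0.2098

0.2098


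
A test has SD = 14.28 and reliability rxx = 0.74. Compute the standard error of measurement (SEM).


SEM = SD * sqrt(1 - rxx)
SEM = 14.28 * sqrt(1 - 0.74)
SEM = 14.28 * sqrt(0.26) = 14.28 * 0.509902
SEM = 7.2814

7.2814


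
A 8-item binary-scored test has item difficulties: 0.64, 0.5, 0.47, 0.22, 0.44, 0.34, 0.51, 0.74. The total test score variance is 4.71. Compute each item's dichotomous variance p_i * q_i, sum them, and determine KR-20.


For each item, compute p_i * q_i:
  Item 1: 0.64 * 0.36 = 0.2304
  Item 2: 0.5 * 0.5 = 0.25
  Item 3: 0.47 * 0.53 = 0.2491
  Item 4: 0.22 * 0.78 = 0.1716
  Item 5: 0.44 * 0.56 = 0.2464
  Item 6: 0.34 * 0.66 = 0.2244
  Item 7: 0.51 * 0.49 = 0.2499
  Item 8: 0.74 * 0.26 = 0.1924
Sum(p_i * q_i) = 0.2304 + 0.25 + 0.2491 + 0.1716 + 0.2464 + 0.2244 + 0.2499 + 0.1924 = 1.8142
KR-20 = (k/(k-1)) * (1 - Sum(p_i*q_i) / Var_total)
= (8/7) * (1 - 1.8142/4.71)
= 1.1429 * 0.6148
KR-20 = 0.7027

0.7027


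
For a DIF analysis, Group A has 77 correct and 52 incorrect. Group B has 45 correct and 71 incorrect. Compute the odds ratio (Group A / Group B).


Odds_A = 77/52 = 1.4808
Odds_B = 45/71 = 0.6338
OR = Odds_A / Odds_B = 1.4808 / 0.6338
Exactly, OR = (77 * 71) / (52 * 45) = 5467 / 2340
OR = 2.3363

2.3363


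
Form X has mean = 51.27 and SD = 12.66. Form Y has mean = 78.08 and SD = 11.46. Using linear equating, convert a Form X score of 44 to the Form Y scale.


slope = SD_Y / SD_X = 11.46 / 12.66 ~ 0.9052
intercept = mean_Y - slope * mean_X = 78.08 - (11.46 / 12.66) * 51.27 ~ 31.6697
Y = slope * X + intercept. To avoid rounding drift from the rounded slope/intercept, evaluate the equivalent form Y = mean_Y + SD_Y * (X - mean_X) / SD_X at full precision:
Y = 78.08 + 11.46 * (44 - 51.27) / 12.66
Y = 78.08 - 11.46 * 7.27 / 12.66
Y = 78.08 - 83.3142 / 12.66
Y = 78.08 - 6.5809
Y = 71.4991

71.4991


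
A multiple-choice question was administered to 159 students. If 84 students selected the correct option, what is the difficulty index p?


Item difficulty p = number correct / total examinees
p = 84 / 159
p = 0.5283

0.5283


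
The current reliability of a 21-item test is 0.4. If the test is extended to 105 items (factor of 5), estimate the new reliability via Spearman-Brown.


r_new = (n * rxx) / (1 + (n-1) * rxx)
r_new = (5 * 0.4) / (1 + 4 * 0.4)
r_new = 2.0 / 2.6
r_new = 0.7692

0.7692


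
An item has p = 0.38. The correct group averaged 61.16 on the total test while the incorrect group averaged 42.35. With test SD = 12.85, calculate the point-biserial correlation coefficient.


q = 1 - p = 0.62
rpb = ((M1 - M0) / SD) * sqrt(p * q)
rpb = ((61.16 - 42.35) / 12.85) * sqrt(0.38 * 0.62)
rpb = 0.7105

0.7105


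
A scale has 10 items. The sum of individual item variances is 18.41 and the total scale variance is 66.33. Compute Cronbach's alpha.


alpha = (k/(k-1)) * (1 - sum(si^2)/s_total^2)
= (10/9) * (1 - 18.41/66.33)
alpha = 0.8027

0.8027


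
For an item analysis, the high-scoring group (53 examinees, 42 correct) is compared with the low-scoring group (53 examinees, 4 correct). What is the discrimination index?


p_upper = 42/53 = 0.7925
p_lower = 4/53 = 0.0755
D = 0.7925 - 0.0755 = 0.717

0.717


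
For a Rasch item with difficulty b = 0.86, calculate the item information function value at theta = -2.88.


P = 1/(1+exp(-(-2.88-0.86))) = 0.0232
I = P*(1-P) = 0.0232 * 0.9768
I = 0.0227

0.0227


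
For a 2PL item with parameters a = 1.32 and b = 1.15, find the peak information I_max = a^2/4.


For 2PL, max info at theta = b = 1.15
I_max = a^2 / 4 = 1.32^2 / 4
= 1.7424 / 4
I_max = 0.4356

0.4356


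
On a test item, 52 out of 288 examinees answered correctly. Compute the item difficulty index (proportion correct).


Item difficulty p = number correct / total examinees
p = 52 / 288
p = 0.1806

0.1806


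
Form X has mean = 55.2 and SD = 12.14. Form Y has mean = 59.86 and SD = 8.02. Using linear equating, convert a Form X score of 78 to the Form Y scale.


slope = SD_Y / SD_X = 8.02 / 12.14 ~ 0.6606
intercept = mean_Y - slope * mean_X = 59.86 - (8.02 / 12.14) * 55.2 ~ 23.3934
Y = slope * X + intercept. To avoid rounding drift from the rounded slope/intercept, evaluate the equivalent form Y = mean_Y + SD_Y * (X - mean_X) / SD_X at full precision:
Y = 59.86 + 8.02 * (78 - 55.2) / 12.14
Y = 59.86 + 8.02 * 22.8 / 12.14
Y = 59.86 + 182.856 / 12.14
Y = 59.86 + 15.0623
Y = 74.9223

74.9223


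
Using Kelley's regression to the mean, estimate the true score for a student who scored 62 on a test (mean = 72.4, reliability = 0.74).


T_est = rxx * X + (1 - rxx) * mean
T_est = 0.74 * 62 + 0.26 * 72.4
T_est = 45.88 + 18.824
T_est = 64.704

64.704


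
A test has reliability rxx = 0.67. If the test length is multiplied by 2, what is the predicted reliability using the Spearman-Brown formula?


r_new = (n * rxx) / (1 + (n-1) * rxx)
r_new = (2 * 0.67) / (1 + 1 * 0.67)
r_new = 1.34 / 1.67
r_new = 0.8024

0.8024


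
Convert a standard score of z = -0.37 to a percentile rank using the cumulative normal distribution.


CDF(z) = 0.5 * (1 + erf(z/sqrt(2)))
erf(-0.2616) = -0.2886
CDF = 0.3557
Percentile rank = 0.3557 * 100 = 35.57

35.57


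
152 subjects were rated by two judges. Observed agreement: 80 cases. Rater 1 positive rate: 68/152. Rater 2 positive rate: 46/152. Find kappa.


P_o = 80/152 = 0.526316
P_e = (68*46 + 84*106) / 23104 = 0.520776
kappa = (P_o - P_e) / (1 - P_e)
kappa = (0.526316 - 0.520776) / (1 - 0.520776)
kappa = 0.0116

0.0116


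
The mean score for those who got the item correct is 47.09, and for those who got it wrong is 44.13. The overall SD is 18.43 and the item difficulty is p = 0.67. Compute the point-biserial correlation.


q = 1 - p = 0.33
rpb = ((M1 - M0) / SD) * sqrt(p * q)
rpb = ((47.09 - 44.13) / 18.43) * sqrt(0.67 * 0.33)
rpb = 0.0755

0.0755


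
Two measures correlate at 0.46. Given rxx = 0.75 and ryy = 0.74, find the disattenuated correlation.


r_corrected = rxy / sqrt(rxx * ryy)
= 0.46 / sqrt(0.75 * 0.74)
= 0.46 / sqrt(0.555)
= 0.46 / 0.744983
r_corrected = 0.6175

0.6175


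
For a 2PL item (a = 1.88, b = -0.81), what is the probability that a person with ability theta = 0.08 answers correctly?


a*(theta - b) = 1.88 * (0.08 - -0.81) = 1.6732
exp(-1.6732) = 0.1876
P = 1 / (1 + 0.1876)
P = 0.842

0.842


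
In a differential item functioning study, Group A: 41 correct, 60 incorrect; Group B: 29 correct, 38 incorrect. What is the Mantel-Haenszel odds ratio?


Odds_A = 41/60 = 0.6833
Odds_B = 29/38 = 0.7632
OR = Odds_A / Odds_B = 0.6833 / 0.7632
Exactly, OR = (41 * 38) / (60 * 29) = 1558 / 1740
OR = 0.8954

0.8954


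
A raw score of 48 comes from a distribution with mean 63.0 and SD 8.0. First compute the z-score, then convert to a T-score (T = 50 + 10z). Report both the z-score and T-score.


z = (X - mean) / SD = (48 - 63.0) / 8.0
z = -15.0 / 8.0
z = -1.875
T-score = T = 50 + 10z
Carry z at full precision (z = -15.0 / 8.0) into the conversion:
T-score = 50 + 10 * (-15.0 / 8.0) = 50 + -150 / 8.0
T-score = 50 + -18.75
T-score = 31.25

31.25


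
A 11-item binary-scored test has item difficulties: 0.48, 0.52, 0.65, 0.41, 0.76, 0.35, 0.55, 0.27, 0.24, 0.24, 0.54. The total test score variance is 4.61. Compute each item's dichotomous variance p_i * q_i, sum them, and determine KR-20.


For each item, compute p_i * q_i:
  Item 1: 0.48 * 0.52 = 0.2496
  Item 2: 0.52 * 0.48 = 0.2496
  Item 3: 0.65 * 0.35 = 0.2275
  Item 4: 0.41 * 0.59 = 0.2419
  Item 5: 0.76 * 0.24 = 0.1824
  Item 6: 0.35 * 0.65 = 0.2275
  Item 7: 0.55 * 0.45 = 0.2475
  Item 8: 0.27 * 0.73 = 0.1971
  Item 9: 0.24 * 0.76 = 0.1824
  Item 10: 0.24 * 0.76 = 0.1824
  Item 11: 0.54 * 0.46 = 0.2484
Sum(p_i * q_i) = 0.2496 + 0.2496 + 0.2275 + 0.2419 + 0.1824 + 0.2275 + 0.2475 + 0.1971 + 0.1824 + 0.1824 + 0.2484 = 2.4363
KR-20 = (k/(k-1)) * (1 - Sum(p_i*q_i) / Var_total)
= (11/10) * (1 - 2.4363/4.61)
= 1.1 * 0.4715
KR-20 = 0.5187

0.5187


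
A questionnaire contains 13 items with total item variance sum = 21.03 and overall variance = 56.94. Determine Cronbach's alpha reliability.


alpha = (k/(k-1)) * (1 - sum(si^2)/s_total^2)
= (13/12) * (1 - 21.03/56.94)
alpha = 0.6832

0.6832


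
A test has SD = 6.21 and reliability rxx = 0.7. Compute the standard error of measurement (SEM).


SEM = SD * sqrt(1 - rxx)
SEM = 6.21 * sqrt(1 - 0.7)
SEM = 6.21 * sqrt(0.3) = 6.21 * 0.547723
SEM = 3.4014

3.4014


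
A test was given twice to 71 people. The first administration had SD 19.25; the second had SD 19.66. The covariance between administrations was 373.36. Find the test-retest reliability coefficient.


r = cov(X,Y) / (SD_X * SD_Y)
r = 373.36 / (19.25 * 19.66)
r = 373.36 / 378.455
r = 0.9865

0.9865


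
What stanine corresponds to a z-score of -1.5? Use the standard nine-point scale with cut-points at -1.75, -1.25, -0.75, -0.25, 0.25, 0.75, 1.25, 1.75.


Stanine boundaries: [-1.75, -1.25, -0.75, -0.25, 0.25, 0.75, 1.25, 1.75]
z = -1.5
Check each boundary:
  z >= -1.75 -> could be stanine 2
  z < -1.25
  z < -0.75
  z < -0.25
  z < 0.25
  z < 0.75
  z < 1.25
  z < 1.75
Highest qualifying boundary gives stanine = 2

2


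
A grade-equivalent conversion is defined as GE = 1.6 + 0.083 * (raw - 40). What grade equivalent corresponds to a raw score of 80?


raw - median = 80 - 40 = 40
slope * diff = 0.083 * 40 = 3.32
GE = 1.6 + 3.32
GE = 4.92

4.92


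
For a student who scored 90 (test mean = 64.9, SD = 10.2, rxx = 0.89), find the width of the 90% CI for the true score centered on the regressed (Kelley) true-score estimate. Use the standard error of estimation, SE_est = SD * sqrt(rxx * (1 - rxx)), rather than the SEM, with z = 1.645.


True score estimate = 0.89*90 + 0.11*64.9 = 87.239
SE_est = SD * sqrt(rxx * (1 - rxx)) = 10.2 * sqrt(0.89 * 0.11) = 10.2 * sqrt(0.0979) = 3.191476
CI = T_est +/- z * SE_est, so width = 2 * z * SE_est = 2 * 1.645 * 3.191476
Width = 10.5

10.5


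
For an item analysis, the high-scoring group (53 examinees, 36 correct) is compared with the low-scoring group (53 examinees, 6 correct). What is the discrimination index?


p_upper = 36/53 = 0.6792
p_lower = 6/53 = 0.1132
D = 0.6792 - 0.1132 = 0.566

0.566


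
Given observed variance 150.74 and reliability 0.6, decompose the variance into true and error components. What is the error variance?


var_true = rxx * var_obs = 0.6 * 150.74 = 90.444
var_error = var_obs - var_true
var_error = 150.74 - 90.444
var_error = 60.296

60.296


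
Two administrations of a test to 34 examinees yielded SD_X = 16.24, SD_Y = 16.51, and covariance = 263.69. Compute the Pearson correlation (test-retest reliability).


r = cov(X,Y) / (SD_X * SD_Y)
r = 263.69 / (16.24 * 16.51)
r = 263.69 / 268.1224
r = 0.9835

0.9835


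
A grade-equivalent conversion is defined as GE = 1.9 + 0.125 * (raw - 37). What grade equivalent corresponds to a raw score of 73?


raw - median = 73 - 37 = 36
slope * diff = 0.125 * 36 = 4.5
GE = 1.9 + 4.5
GE = 6.4

6.4


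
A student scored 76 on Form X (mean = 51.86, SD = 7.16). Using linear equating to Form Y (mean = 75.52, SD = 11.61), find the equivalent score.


slope = SD_Y / SD_X = 11.61 / 7.16 ~ 1.6215
intercept = mean_Y - slope * mean_X = 75.52 - (11.61 / 7.16) * 51.86 ~ -8.5714
Y = slope * X + intercept. To avoid rounding drift from the rounded slope/intercept, evaluate the equivalent form Y = mean_Y + SD_Y * (X - mean_X) / SD_X at full precision:
Y = 75.52 + 11.61 * (76 - 51.86) / 7.16
Y = 75.52 + 11.61 * 24.14 / 7.16
Y = 75.52 + 280.2654 / 7.16
Y = 75.52 + 39.1432
Y = 114.6632

114.6632


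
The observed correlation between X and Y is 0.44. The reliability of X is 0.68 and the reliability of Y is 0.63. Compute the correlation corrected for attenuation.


r_corrected = rxy / sqrt(rxx * ryy)
= 0.44 / sqrt(0.68 * 0.63)
= 0.44 / sqrt(0.4284)
= 0.44 / 0.654523
r_corrected = 0.6722

0.6722


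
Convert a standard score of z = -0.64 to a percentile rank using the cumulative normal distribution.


CDF(z) = 0.5 * (1 + erf(z/sqrt(2)))
erf(-0.4525) = -0.4778
CDF = 0.2611
Percentile rank = 0.2611 * 100 = 26.11

26.11


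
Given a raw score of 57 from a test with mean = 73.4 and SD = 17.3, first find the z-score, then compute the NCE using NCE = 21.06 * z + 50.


z = (X - mean) / SD = (57 - 73.4) / 17.3
z = -16.4 / 17.3
z = -0.948
NCE = NCE = 21.06z + 50
Carry z at full precision (z = -16.4 / 17.3) into the conversion:
NCE = 21.06 * (-16.4 / 17.3) + 50 = -345.384 / 17.3 + 50
NCE = -19.9644 + 50
NCE = 30.0356

30.0356


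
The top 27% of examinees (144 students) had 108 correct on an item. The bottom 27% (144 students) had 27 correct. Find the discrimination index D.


p_upper = 108/144 = 0.75
p_lower = 27/144 = 0.1875
D = 0.75 - 0.1875 = 0.5625

0.5625


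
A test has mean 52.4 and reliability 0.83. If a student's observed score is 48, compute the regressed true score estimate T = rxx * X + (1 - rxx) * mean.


T_est = rxx * X + (1 - rxx) * mean
T_est = 0.83 * 48 + 0.17 * 52.4
T_est = 39.84 + 8.908
T_est = 48.748

48.748


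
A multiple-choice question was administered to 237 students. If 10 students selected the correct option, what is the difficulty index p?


Item difficulty p = number correct / total examinees
p = 10 / 237
p = 0.0422

0.0422


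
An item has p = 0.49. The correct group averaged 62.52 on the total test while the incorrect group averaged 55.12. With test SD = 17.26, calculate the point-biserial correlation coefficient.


q = 1 - p = 0.51
rpb = ((M1 - M0) / SD) * sqrt(p * q)
rpb = ((62.52 - 55.12) / 17.26) * sqrt(0.49 * 0.51)
rpb = 0.2143

0.2143


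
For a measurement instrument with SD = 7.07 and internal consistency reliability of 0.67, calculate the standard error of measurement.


SEM = SD * sqrt(1 - rxx)
SEM = 7.07 * sqrt(1 - 0.67)
SEM = 7.07 * sqrt(0.33) = 7.07 * 0.574456
SEM = 4.0614

4.0614


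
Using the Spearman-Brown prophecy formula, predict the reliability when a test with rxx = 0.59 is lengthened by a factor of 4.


r_new = (n * rxx) / (1 + (n-1) * rxx)
r_new = (4 * 0.59) / (1 + 3 * 0.59)
r_new = 2.36 / 2.77
r_new = 0.852

0.852
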